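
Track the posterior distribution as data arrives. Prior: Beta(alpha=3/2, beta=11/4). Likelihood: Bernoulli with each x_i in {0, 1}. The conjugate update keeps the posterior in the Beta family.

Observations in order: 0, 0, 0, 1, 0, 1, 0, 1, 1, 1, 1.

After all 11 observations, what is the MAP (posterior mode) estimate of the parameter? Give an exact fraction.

obs 1: x=0 → posterior Beta(3/2, 15/4)
obs 2: x=0 → posterior Beta(3/2, 19/4)
obs 3: x=0 → posterior Beta(3/2, 23/4)
obs 4: x=1 → posterior Beta(5/2, 23/4)
obs 5: x=0 → posterior Beta(5/2, 27/4)
obs 6: x=1 → posterior Beta(7/2, 27/4)
obs 7: x=0 → posterior Beta(7/2, 31/4)
obs 8: x=1 → posterior Beta(9/2, 31/4)
obs 9: x=1 → posterior Beta(11/2, 31/4)
obs 10: x=1 → posterior Beta(13/2, 31/4)
obs 11: x=1 → posterior Beta(15/2, 31/4)

26/53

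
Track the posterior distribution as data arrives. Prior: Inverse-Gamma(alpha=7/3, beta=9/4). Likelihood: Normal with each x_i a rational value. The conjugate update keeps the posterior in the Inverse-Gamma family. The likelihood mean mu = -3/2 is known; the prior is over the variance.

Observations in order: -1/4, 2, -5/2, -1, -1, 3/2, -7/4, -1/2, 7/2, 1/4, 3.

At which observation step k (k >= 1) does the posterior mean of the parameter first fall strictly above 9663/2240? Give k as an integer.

k = 9

obs 1: x=-1/4 → posterior Inverse-Gamma(17/6, 97/32)
obs 2: x=2 → posterior Inverse-Gamma(10/3, 293/32)
obs 3: x=-5/2 → posterior Inverse-Gamma(23/6, 309/32)
obs 4: x=-1 → posterior Inverse-Gamma(13/3, 313/32)
obs 5: x=-1 → posterior Inverse-Gamma(29/6, 317/32)
obs 6: x=3/2 → posterior Inverse-Gamma(16/3, 461/32)
obs 7: x=-7/4 → posterior Inverse-Gamma(35/6, 231/16)
obs 8: x=-1/2 → posterior Inverse-Gamma(19/3, 239/16)
obs 9: x=7/2 → posterior Inverse-Gamma(41/6, 439/16)
obs 10: x=1/4 → posterior Inverse-Gamma(22/3, 927/32)
obs 11: x=3 → posterior Inverse-Gamma(47/6, 1251/32)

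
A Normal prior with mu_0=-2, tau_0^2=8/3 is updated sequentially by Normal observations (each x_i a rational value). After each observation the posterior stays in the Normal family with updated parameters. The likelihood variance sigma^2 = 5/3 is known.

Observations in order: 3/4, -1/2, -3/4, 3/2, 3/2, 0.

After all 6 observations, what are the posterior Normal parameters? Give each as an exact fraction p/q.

obs 1: x=3/4 → posterior Normal(-4/13, 40/39)
obs 2: x=-1/2 → posterior Normal(-8/21, 40/63)
obs 3: x=-3/4 → posterior Normal(-14/29, 40/87)
obs 4: x=3/2 → posterior Normal(-2/37, 40/111)
obs 5: x=3/2 → posterior Normal(2/9, 8/27)
obs 6: x=0 → posterior Normal(10/53, 40/159)

mu_0=10/53, tau_0^2=40/159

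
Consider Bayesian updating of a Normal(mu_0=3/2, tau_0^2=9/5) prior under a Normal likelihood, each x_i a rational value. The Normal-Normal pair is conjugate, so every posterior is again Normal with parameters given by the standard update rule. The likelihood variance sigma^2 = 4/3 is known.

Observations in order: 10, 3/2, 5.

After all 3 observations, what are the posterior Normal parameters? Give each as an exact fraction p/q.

obs 1: x=10 → posterior Normal(300/47, 36/47)
obs 2: x=3/2 → posterior Normal(681/148, 18/37)
obs 3: x=5 → posterior Normal(951/202, 36/101)

mu_0=951/202, tau_0^2=36/101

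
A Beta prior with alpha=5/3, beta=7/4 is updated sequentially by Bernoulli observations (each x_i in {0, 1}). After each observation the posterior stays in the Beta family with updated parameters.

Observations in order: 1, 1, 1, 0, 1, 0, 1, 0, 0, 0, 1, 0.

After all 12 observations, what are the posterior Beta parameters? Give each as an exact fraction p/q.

alpha=23/3, beta=31/4

obs 1: x=1 → posterior Beta(8/3, 7/4)
obs 2: x=1 → posterior Beta(11/3, 7/4)
obs 3: x=1 → posterior Beta(14/3, 7/4)
obs 4: x=0 → posterior Beta(14/3, 11/4)
obs 5: x=1 → posterior Beta(17/3, 11/4)
obs 6: x=0 → posterior Beta(17/3, 15/4)
obs 7: x=1 → posterior Beta(20/3, 15/4)
obs 8: x=0 → posterior Beta(20/3, 19/4)
obs 9: x=0 → posterior Beta(20/3, 23/4)
obs 10: x=0 → posterior Beta(20/3, 27/4)
obs 11: x=1 → posterior Beta(23/3, 27/4)
obs 12: x=0 → posterior Beta(23/3, 31/4)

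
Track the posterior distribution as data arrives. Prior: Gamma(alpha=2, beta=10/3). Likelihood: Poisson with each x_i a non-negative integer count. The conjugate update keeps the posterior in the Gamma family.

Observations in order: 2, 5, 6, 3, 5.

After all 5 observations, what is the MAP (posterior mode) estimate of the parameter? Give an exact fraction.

obs 1: x=2 → posterior Gamma(4, 13/3)
obs 2: x=5 → posterior Gamma(9, 16/3)
obs 3: x=6 → posterior Gamma(15, 19/3)
obs 4: x=3 → posterior Gamma(18, 22/3)
obs 5: x=5 → posterior Gamma(23, 25/3)

66/25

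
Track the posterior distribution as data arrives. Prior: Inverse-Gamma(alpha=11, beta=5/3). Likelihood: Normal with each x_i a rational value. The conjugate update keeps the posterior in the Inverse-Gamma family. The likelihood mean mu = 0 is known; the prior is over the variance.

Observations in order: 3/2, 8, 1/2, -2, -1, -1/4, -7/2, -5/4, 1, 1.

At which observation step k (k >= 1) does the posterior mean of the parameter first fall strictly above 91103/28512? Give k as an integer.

k = 7

obs 1: x=3/2 → posterior Inverse-Gamma(23/2, 67/24)
obs 2: x=8 → posterior Inverse-Gamma(12, 835/24)
obs 3: x=1/2 → posterior Inverse-Gamma(25/2, 419/12)
obs 4: x=-2 → posterior Inverse-Gamma(13, 443/12)
obs 5: x=-1 → posterior Inverse-Gamma(27/2, 449/12)
obs 6: x=-1/4 → posterior Inverse-Gamma(14, 3595/96)
obs 7: x=-7/2 → posterior Inverse-Gamma(29/2, 4183/96)
obs 8: x=-5/4 → posterior Inverse-Gamma(15, 2129/48)
obs 9: x=1 → posterior Inverse-Gamma(31/2, 2153/48)
obs 10: x=1 → posterior Inverse-Gamma(16, 2177/48)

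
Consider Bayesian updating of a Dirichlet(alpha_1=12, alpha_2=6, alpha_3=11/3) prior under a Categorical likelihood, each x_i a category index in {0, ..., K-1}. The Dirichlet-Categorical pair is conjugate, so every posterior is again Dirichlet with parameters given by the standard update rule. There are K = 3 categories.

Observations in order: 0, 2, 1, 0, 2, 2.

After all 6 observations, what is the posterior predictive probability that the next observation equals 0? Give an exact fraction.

42/83

obs 1: x=0 → posterior Dirichlet(13, 6, 11/3)
obs 2: x=2 → posterior Dirichlet(13, 6, 14/3)
obs 3: x=1 → posterior Dirichlet(13, 7, 14/3)
obs 4: x=0 → posterior Dirichlet(14, 7, 14/3)
obs 5: x=2 → posterior Dirichlet(14, 7, 17/3)
obs 6: x=2 → posterior Dirichlet(14, 7, 20/3)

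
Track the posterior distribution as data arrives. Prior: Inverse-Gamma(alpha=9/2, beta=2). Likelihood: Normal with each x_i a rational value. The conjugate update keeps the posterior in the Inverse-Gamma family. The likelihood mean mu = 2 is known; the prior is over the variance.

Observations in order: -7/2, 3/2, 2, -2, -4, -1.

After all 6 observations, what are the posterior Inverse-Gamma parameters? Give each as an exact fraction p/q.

alpha=15/2, beta=191/4

obs 1: x=-7/2 → posterior Inverse-Gamma(5, 137/8)
obs 2: x=3/2 → posterior Inverse-Gamma(11/2, 69/4)
obs 3: x=2 → posterior Inverse-Gamma(6, 69/4)
obs 4: x=-2 → posterior Inverse-Gamma(13/2, 101/4)
obs 5: x=-4 → posterior Inverse-Gamma(7, 173/4)
obs 6: x=-1 → posterior Inverse-Gamma(15/2, 191/4)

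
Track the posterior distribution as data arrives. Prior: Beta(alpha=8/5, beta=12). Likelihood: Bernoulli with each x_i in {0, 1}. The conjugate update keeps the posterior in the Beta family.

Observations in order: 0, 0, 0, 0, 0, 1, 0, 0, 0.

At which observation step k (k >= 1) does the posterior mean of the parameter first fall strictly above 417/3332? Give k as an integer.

obs 1: x=0 → posterior Beta(8/5, 13)
obs 2: x=0 → posterior Beta(8/5, 14)
obs 3: x=0 → posterior Beta(8/5, 15)
obs 4: x=0 → posterior Beta(8/5, 16)
obs 5: x=0 → posterior Beta(8/5, 17)
obs 6: x=1 → posterior Beta(13/5, 17)
obs 7: x=0 → posterior Beta(13/5, 18)
obs 8: x=0 → posterior Beta(13/5, 19)
obs 9: x=0 → posterior Beta(13/5, 20)

k = 6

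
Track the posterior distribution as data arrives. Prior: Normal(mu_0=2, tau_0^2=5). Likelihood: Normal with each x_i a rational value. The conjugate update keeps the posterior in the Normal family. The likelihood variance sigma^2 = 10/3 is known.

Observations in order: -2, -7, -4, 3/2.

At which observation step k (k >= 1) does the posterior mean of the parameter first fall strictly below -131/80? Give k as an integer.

k = 2

obs 1: x=-2 → posterior Normal(-2/5, 2)
obs 2: x=-7 → posterior Normal(-23/8, 5/4)
obs 3: x=-4 → posterior Normal(-35/11, 10/11)
obs 4: x=3/2 → posterior Normal(-61/28, 5/7)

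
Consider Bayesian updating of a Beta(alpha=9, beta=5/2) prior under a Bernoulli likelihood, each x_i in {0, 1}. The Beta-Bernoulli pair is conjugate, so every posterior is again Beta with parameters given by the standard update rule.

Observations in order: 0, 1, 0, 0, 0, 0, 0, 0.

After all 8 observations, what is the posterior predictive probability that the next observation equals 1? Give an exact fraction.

obs 1: x=0 → posterior Beta(9, 7/2)
obs 2: x=1 → posterior Beta(10, 7/2)
obs 3: x=0 → posterior Beta(10, 9/2)
obs 4: x=0 → posterior Beta(10, 11/2)
obs 5: x=0 → posterior Beta(10, 13/2)
obs 6: x=0 → posterior Beta(10, 15/2)
obs 7: x=0 → posterior Beta(10, 17/2)
obs 8: x=0 → posterior Beta(10, 19/2)

20/39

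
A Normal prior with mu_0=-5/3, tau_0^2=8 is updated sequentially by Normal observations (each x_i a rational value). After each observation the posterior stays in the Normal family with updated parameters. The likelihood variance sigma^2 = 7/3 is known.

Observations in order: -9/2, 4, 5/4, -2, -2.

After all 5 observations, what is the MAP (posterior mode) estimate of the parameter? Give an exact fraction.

-269/381

obs 1: x=-9/2 → posterior Normal(-359/93, 56/31)
obs 2: x=4 → posterior Normal(-71/165, 56/55)
obs 3: x=5/4 → posterior Normal(19/237, 56/79)
obs 4: x=-2 → posterior Normal(-125/309, 56/103)
obs 5: x=-2 → posterior Normal(-269/381, 56/127)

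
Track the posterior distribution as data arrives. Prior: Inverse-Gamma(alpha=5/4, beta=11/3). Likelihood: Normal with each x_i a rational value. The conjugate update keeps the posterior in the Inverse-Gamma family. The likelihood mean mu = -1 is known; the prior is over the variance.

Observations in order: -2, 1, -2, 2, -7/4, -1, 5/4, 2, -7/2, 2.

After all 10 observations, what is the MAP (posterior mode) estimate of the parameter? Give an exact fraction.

1253/348

obs 1: x=-2 → posterior Inverse-Gamma(7/4, 25/6)
obs 2: x=1 → posterior Inverse-Gamma(9/4, 37/6)
obs 3: x=-2 → posterior Inverse-Gamma(11/4, 20/3)
obs 4: x=2 → posterior Inverse-Gamma(13/4, 67/6)
obs 5: x=-7/4 → posterior Inverse-Gamma(15/4, 1099/96)
obs 6: x=-1 → posterior Inverse-Gamma(17/4, 1099/96)
obs 7: x=5/4 → posterior Inverse-Gamma(19/4, 671/48)
obs 8: x=2 → posterior Inverse-Gamma(21/4, 887/48)
obs 9: x=-7/2 → posterior Inverse-Gamma(23/4, 1037/48)
obs 10: x=2 → posterior Inverse-Gamma(25/4, 1253/48)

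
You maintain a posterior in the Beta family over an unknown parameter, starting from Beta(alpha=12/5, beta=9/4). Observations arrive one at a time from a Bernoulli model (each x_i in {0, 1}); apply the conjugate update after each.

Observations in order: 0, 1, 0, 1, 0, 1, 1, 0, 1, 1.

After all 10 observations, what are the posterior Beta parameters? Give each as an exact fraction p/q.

alpha=42/5, beta=25/4

obs 1: x=0 → posterior Beta(12/5, 13/4)
obs 2: x=1 → posterior Beta(17/5, 13/4)
obs 3: x=0 → posterior Beta(17/5, 17/4)
obs 4: x=1 → posterior Beta(22/5, 17/4)
obs 5: x=0 → posterior Beta(22/5, 21/4)
obs 6: x=1 → posterior Beta(27/5, 21/4)
obs 7: x=1 → posterior Beta(32/5, 21/4)
obs 8: x=0 → posterior Beta(32/5, 25/4)
obs 9: x=1 → posterior Beta(37/5, 25/4)
obs 10: x=1 → posterior Beta(42/5, 25/4)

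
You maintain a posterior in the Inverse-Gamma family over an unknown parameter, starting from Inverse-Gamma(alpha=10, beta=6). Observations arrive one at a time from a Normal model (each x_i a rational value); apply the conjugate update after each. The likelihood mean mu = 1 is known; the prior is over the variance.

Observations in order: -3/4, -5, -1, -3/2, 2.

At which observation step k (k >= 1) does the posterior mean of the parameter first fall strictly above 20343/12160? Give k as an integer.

obs 1: x=-3/4 → posterior Inverse-Gamma(21/2, 241/32)
obs 2: x=-5 → posterior Inverse-Gamma(11, 817/32)
obs 3: x=-1 → posterior Inverse-Gamma(23/2, 881/32)
obs 4: x=-3/2 → posterior Inverse-Gamma(12, 981/32)
obs 5: x=2 → posterior Inverse-Gamma(25/2, 997/32)

k = 2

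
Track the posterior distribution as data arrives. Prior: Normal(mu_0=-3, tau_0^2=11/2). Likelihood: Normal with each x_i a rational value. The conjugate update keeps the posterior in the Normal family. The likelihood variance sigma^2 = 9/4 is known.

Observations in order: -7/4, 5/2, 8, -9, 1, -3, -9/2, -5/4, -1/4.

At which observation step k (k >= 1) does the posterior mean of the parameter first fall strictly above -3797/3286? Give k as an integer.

k = 2

obs 1: x=-7/4 → posterior Normal(-131/62, 99/62)
obs 2: x=5/2 → posterior Normal(-21/106, 99/106)
obs 3: x=8 → posterior Normal(331/150, 33/50)
obs 4: x=-9 → posterior Normal(-65/194, 99/194)
obs 5: x=1 → posterior Normal(-3/34, 99/238)
obs 6: x=-3 → posterior Normal(-51/94, 33/94)
obs 7: x=-9/2 → posterior Normal(-351/326, 99/326)
obs 8: x=-5/4 → posterior Normal(-203/185, 99/370)
obs 9: x=-1/4 → posterior Normal(-139/138, 11/46)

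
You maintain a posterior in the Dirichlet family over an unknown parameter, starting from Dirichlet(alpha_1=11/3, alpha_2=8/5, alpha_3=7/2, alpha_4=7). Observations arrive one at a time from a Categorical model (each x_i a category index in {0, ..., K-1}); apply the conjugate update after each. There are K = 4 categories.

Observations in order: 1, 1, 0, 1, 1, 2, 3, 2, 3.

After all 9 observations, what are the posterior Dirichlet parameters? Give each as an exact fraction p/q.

alpha_1=14/3, alpha_2=28/5, alpha_3=11/2, alpha_4=9

obs 1: x=1 → posterior Dirichlet(11/3, 13/5, 7/2, 7)
obs 2: x=1 → posterior Dirichlet(11/3, 18/5, 7/2, 7)
obs 3: x=0 → posterior Dirichlet(14/3, 18/5, 7/2, 7)
obs 4: x=1 → posterior Dirichlet(14/3, 23/5, 7/2, 7)
obs 5: x=1 → posterior Dirichlet(14/3, 28/5, 7/2, 7)
obs 6: x=2 → posterior Dirichlet(14/3, 28/5, 9/2, 7)
obs 7: x=3 → posterior Dirichlet(14/3, 28/5, 9/2, 8)
obs 8: x=2 → posterior Dirichlet(14/3, 28/5, 11/2, 8)
obs 9: x=3 → posterior Dirichlet(14/3, 28/5, 11/2, 9)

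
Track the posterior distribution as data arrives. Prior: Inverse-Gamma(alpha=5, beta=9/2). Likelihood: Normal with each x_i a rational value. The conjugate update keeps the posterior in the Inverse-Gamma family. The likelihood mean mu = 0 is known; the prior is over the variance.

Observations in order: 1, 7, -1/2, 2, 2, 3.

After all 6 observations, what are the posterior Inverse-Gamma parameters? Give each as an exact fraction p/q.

alpha=8, beta=305/8

obs 1: x=1 → posterior Inverse-Gamma(11/2, 5)
obs 2: x=7 → posterior Inverse-Gamma(6, 59/2)
obs 3: x=-1/2 → posterior Inverse-Gamma(13/2, 237/8)
obs 4: x=2 → posterior Inverse-Gamma(7, 253/8)
obs 5: x=2 → posterior Inverse-Gamma(15/2, 269/8)
obs 6: x=3 → posterior Inverse-Gamma(8, 305/8)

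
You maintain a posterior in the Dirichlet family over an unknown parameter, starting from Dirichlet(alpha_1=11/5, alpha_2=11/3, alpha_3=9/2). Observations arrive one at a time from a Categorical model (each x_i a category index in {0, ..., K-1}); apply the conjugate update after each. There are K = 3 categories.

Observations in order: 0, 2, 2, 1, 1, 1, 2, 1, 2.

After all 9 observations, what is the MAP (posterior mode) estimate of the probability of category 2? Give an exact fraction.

225/491

obs 1: x=0 → posterior Dirichlet(16/5, 11/3, 9/2)
obs 2: x=2 → posterior Dirichlet(16/5, 11/3, 11/2)
obs 3: x=2 → posterior Dirichlet(16/5, 11/3, 13/2)
obs 4: x=1 → posterior Dirichlet(16/5, 14/3, 13/2)
obs 5: x=1 → posterior Dirichlet(16/5, 17/3, 13/2)
obs 6: x=1 → posterior Dirichlet(16/5, 20/3, 13/2)
obs 7: x=2 → posterior Dirichlet(16/5, 20/3, 15/2)
obs 8: x=1 → posterior Dirichlet(16/5, 23/3, 15/2)
obs 9: x=2 → posterior Dirichlet(16/5, 23/3, 17/2)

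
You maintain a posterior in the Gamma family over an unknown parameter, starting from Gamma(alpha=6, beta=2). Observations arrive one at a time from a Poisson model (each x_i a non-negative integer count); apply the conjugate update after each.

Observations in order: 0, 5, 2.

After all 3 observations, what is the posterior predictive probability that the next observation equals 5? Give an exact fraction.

1888427734375/25389989167104

obs 1: x=0 → posterior Gamma(6, 3)
obs 2: x=5 → posterior Gamma(11, 4)
obs 3: x=2 → posterior Gamma(13, 5)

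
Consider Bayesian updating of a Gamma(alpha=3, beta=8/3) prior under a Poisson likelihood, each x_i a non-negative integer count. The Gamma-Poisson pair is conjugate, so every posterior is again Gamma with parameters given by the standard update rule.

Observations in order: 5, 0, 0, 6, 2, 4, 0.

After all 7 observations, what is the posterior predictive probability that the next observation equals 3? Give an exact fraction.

1839858619090785884490992126968395/10384593717069655257060992658440192

obs 1: x=5 → posterior Gamma(8, 11/3)
obs 2: x=0 → posterior Gamma(8, 14/3)
obs 3: x=0 → posterior Gamma(8, 17/3)
obs 4: x=6 → posterior Gamma(14, 20/3)
obs 5: x=2 → posterior Gamma(16, 23/3)
obs 6: x=4 → posterior Gamma(20, 26/3)
obs 7: x=0 → posterior Gamma(20, 29/3)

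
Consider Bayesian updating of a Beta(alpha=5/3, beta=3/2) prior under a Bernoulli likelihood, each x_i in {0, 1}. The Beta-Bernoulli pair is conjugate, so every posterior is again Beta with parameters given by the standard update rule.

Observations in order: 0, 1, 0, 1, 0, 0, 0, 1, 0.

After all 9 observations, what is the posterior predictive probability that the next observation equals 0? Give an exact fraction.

obs 1: x=0 → posterior Beta(5/3, 5/2)
obs 2: x=1 → posterior Beta(8/3, 5/2)
obs 3: x=0 → posterior Beta(8/3, 7/2)
obs 4: x=1 → posterior Beta(11/3, 7/2)
obs 5: x=0 → posterior Beta(11/3, 9/2)
obs 6: x=0 → posterior Beta(11/3, 11/2)
obs 7: x=0 → posterior Beta(11/3, 13/2)
obs 8: x=1 → posterior Beta(14/3, 13/2)
obs 9: x=0 → posterior Beta(14/3, 15/2)

45/73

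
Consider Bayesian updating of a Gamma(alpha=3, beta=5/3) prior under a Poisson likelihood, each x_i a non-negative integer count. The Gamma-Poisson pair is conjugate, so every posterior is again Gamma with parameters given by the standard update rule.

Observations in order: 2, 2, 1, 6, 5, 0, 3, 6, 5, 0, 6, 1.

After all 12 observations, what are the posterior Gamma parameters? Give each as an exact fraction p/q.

alpha=40, beta=41/3

obs 1: x=2 → posterior Gamma(5, 8/3)
obs 2: x=2 → posterior Gamma(7, 11/3)
obs 3: x=1 → posterior Gamma(8, 14/3)
obs 4: x=6 → posterior Gamma(14, 17/3)
obs 5: x=5 → posterior Gamma(19, 20/3)
obs 6: x=0 → posterior Gamma(19, 23/3)
obs 7: x=3 → posterior Gamma(22, 26/3)
obs 8: x=6 → posterior Gamma(28, 29/3)
obs 9: x=5 → posterior Gamma(33, 32/3)
obs 10: x=0 → posterior Gamma(33, 35/3)
obs 11: x=6 → posterior Gamma(39, 38/3)
obs 12: x=1 → posterior Gamma(40, 41/3)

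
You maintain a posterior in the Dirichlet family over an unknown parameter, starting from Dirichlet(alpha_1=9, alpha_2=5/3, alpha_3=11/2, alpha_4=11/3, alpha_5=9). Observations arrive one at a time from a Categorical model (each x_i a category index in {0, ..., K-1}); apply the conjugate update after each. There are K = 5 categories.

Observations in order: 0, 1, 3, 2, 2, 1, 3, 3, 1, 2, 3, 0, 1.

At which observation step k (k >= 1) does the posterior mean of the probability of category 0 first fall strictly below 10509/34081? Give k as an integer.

obs 1: x=0 → posterior Dirichlet(10, 5/3, 11/2, 11/3, 9)
obs 2: x=1 → posterior Dirichlet(10, 8/3, 11/2, 11/3, 9)
obs 3: x=3 → posterior Dirichlet(10, 8/3, 11/2, 14/3, 9)
obs 4: x=2 → posterior Dirichlet(10, 8/3, 13/2, 14/3, 9)
obs 5: x=2 → posterior Dirichlet(10, 8/3, 15/2, 14/3, 9)
obs 6: x=1 → posterior Dirichlet(10, 11/3, 15/2, 14/3, 9)
obs 7: x=3 → posterior Dirichlet(10, 11/3, 15/2, 17/3, 9)
obs 8: x=3 → posterior Dirichlet(10, 11/3, 15/2, 20/3, 9)
obs 9: x=1 → posterior Dirichlet(10, 14/3, 15/2, 20/3, 9)
obs 10: x=2 → posterior Dirichlet(10, 14/3, 17/2, 20/3, 9)
obs 11: x=3 → posterior Dirichlet(10, 14/3, 17/2, 23/3, 9)
obs 12: x=0 → posterior Dirichlet(11, 14/3, 17/2, 23/3, 9)
obs 13: x=1 → posterior Dirichlet(11, 17/3, 17/2, 23/3, 9)

k = 4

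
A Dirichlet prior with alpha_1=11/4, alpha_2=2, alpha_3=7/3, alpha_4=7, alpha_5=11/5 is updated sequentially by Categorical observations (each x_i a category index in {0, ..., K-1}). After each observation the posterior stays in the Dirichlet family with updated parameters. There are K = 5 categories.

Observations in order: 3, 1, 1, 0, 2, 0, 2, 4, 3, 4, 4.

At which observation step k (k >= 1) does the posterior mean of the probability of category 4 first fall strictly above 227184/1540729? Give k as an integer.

k = 10

obs 1: x=3 → posterior Dirichlet(11/4, 2, 7/3, 8, 11/5)
obs 2: x=1 → posterior Dirichlet(11/4, 3, 7/3, 8, 11/5)
obs 3: x=1 → posterior Dirichlet(11/4, 4, 7/3, 8, 11/5)
obs 4: x=0 → posterior Dirichlet(15/4, 4, 7/3, 8, 11/5)
obs 5: x=2 → posterior Dirichlet(15/4, 4, 10/3, 8, 11/5)
obs 6: x=0 → posterior Dirichlet(19/4, 4, 10/3, 8, 11/5)
obs 7: x=2 → posterior Dirichlet(19/4, 4, 13/3, 8, 11/5)
obs 8: x=4 → posterior Dirichlet(19/4, 4, 13/3, 8, 16/5)
obs 9: x=3 → posterior Dirichlet(19/4, 4, 13/3, 9, 16/5)
obs 10: x=4 → posterior Dirichlet(19/4, 4, 13/3, 9, 21/5)
obs 11: x=4 → posterior Dirichlet(19/4, 4, 13/3, 9, 26/5)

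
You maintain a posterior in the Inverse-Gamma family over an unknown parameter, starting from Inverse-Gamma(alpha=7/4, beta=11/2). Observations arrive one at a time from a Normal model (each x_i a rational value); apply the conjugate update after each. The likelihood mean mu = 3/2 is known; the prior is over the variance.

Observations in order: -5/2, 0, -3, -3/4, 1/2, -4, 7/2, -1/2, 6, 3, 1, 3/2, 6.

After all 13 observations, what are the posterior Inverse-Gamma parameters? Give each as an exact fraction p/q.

alpha=33/4, beta=2189/32

obs 1: x=-5/2 → posterior Inverse-Gamma(9/4, 27/2)
obs 2: x=0 → posterior Inverse-Gamma(11/4, 117/8)
obs 3: x=-3 → posterior Inverse-Gamma(13/4, 99/4)
obs 4: x=-3/4 → posterior Inverse-Gamma(15/4, 873/32)
obs 5: x=1/2 → posterior Inverse-Gamma(17/4, 889/32)
obs 6: x=-4 → posterior Inverse-Gamma(19/4, 1373/32)
obs 7: x=7/2 → posterior Inverse-Gamma(21/4, 1437/32)
obs 8: x=-1/2 → posterior Inverse-Gamma(23/4, 1501/32)
obs 9: x=6 → posterior Inverse-Gamma(25/4, 1825/32)
obs 10: x=3 → posterior Inverse-Gamma(27/4, 1861/32)
obs 11: x=1 → posterior Inverse-Gamma(29/4, 1865/32)
obs 12: x=3/2 → posterior Inverse-Gamma(31/4, 1865/32)
obs 13: x=6 → posterior Inverse-Gamma(33/4, 2189/32)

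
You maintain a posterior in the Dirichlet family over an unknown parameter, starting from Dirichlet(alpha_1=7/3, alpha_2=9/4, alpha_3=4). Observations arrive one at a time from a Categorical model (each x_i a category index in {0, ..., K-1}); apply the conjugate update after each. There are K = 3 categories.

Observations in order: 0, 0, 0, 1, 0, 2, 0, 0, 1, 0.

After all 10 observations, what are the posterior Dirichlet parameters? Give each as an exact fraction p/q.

alpha_1=28/3, alpha_2=17/4, alpha_3=5

obs 1: x=0 → posterior Dirichlet(10/3, 9/4, 4)
obs 2: x=0 → posterior Dirichlet(13/3, 9/4, 4)
obs 3: x=0 → posterior Dirichlet(16/3, 9/4, 4)
obs 4: x=1 → posterior Dirichlet(16/3, 13/4, 4)
obs 5: x=0 → posterior Dirichlet(19/3, 13/4, 4)
obs 6: x=2 → posterior Dirichlet(19/3, 13/4, 5)
obs 7: x=0 → posterior Dirichlet(22/3, 13/4, 5)
obs 8: x=0 → posterior Dirichlet(25/3, 13/4, 5)
obs 9: x=1 → posterior Dirichlet(25/3, 17/4, 5)
obs 10: x=0 → posterior Dirichlet(28/3, 17/4, 5)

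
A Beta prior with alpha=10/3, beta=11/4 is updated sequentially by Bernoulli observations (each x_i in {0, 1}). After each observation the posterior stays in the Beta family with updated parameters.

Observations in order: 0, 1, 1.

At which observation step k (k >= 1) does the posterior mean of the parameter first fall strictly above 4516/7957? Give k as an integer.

obs 1: x=0 → posterior Beta(10/3, 15/4)
obs 2: x=1 → posterior Beta(13/3, 15/4)
obs 3: x=1 → posterior Beta(16/3, 15/4)

k = 3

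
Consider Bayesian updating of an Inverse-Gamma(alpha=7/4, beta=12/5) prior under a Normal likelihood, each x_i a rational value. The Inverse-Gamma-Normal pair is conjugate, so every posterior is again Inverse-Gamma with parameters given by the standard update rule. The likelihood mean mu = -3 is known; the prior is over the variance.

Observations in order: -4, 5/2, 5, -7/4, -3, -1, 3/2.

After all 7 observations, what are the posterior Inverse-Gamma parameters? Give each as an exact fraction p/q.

alpha=21/4, beta=10069/160

obs 1: x=-4 → posterior Inverse-Gamma(9/4, 29/10)
obs 2: x=5/2 → posterior Inverse-Gamma(11/4, 721/40)
obs 3: x=5 → posterior Inverse-Gamma(13/4, 2001/40)
obs 4: x=-7/4 → posterior Inverse-Gamma(15/4, 8129/160)
obs 5: x=-3 → posterior Inverse-Gamma(17/4, 8129/160)
obs 6: x=-1 → posterior Inverse-Gamma(19/4, 8449/160)
obs 7: x=3/2 → posterior Inverse-Gamma(21/4, 10069/160)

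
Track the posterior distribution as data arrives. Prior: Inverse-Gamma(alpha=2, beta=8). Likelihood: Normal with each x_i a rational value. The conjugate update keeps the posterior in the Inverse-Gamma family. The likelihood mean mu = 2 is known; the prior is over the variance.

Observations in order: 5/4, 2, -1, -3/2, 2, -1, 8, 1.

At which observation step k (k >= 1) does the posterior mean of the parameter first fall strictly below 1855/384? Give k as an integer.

k = 2

obs 1: x=5/4 → posterior Inverse-Gamma(5/2, 265/32)
obs 2: x=2 → posterior Inverse-Gamma(3, 265/32)
obs 3: x=-1 → posterior Inverse-Gamma(7/2, 409/32)
obs 4: x=-3/2 → posterior Inverse-Gamma(4, 605/32)
obs 5: x=2 → posterior Inverse-Gamma(9/2, 605/32)
obs 6: x=-1 → posterior Inverse-Gamma(5, 749/32)
obs 7: x=8 → posterior Inverse-Gamma(11/2, 1325/32)
obs 8: x=1 → posterior Inverse-Gamma(6, 1341/32)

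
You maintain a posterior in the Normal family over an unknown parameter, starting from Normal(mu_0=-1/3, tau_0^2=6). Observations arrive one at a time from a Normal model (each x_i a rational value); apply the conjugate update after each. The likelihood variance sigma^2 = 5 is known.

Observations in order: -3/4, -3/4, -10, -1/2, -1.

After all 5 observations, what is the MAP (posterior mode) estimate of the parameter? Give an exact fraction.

obs 1: x=-3/4 → posterior Normal(-37/66, 30/11)
obs 2: x=-3/4 → posterior Normal(-32/51, 30/17)
obs 3: x=-10 → posterior Normal(-212/69, 30/23)
obs 4: x=-1/2 → posterior Normal(-221/87, 30/29)
obs 5: x=-1 → posterior Normal(-239/105, 6/7)

-239/105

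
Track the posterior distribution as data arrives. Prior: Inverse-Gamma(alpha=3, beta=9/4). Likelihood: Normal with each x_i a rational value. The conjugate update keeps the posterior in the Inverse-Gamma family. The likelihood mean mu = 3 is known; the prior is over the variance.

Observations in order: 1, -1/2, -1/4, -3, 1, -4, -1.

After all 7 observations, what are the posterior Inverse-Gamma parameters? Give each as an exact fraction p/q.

obs 1: x=1 → posterior Inverse-Gamma(7/2, 17/4)
obs 2: x=-1/2 → posterior Inverse-Gamma(4, 83/8)
obs 3: x=-1/4 → posterior Inverse-Gamma(9/2, 501/32)
obs 4: x=-3 → posterior Inverse-Gamma(5, 1077/32)
obs 5: x=1 → posterior Inverse-Gamma(11/2, 1141/32)
obs 6: x=-4 → posterior Inverse-Gamma(6, 1925/32)
obs 7: x=-1 → posterior Inverse-Gamma(13/2, 2181/32)

alpha=13/2, beta=2181/32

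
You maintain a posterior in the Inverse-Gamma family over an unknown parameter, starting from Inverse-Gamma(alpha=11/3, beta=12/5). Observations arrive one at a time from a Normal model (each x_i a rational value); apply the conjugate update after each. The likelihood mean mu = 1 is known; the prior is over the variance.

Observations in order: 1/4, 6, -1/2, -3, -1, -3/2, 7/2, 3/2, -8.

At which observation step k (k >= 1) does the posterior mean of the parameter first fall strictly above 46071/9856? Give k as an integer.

k = 4

obs 1: x=1/4 → posterior Inverse-Gamma(25/6, 429/160)
obs 2: x=6 → posterior Inverse-Gamma(14/3, 2429/160)
obs 3: x=-1/2 → posterior Inverse-Gamma(31/6, 2609/160)
obs 4: x=-3 → posterior Inverse-Gamma(17/3, 3889/160)
obs 5: x=-1 → posterior Inverse-Gamma(37/6, 4209/160)
obs 6: x=-3/2 → posterior Inverse-Gamma(20/3, 4709/160)
obs 7: x=7/2 → posterior Inverse-Gamma(43/6, 5209/160)
obs 8: x=3/2 → posterior Inverse-Gamma(23/3, 5229/160)
obs 9: x=-8 → posterior Inverse-Gamma(49/6, 11709/160)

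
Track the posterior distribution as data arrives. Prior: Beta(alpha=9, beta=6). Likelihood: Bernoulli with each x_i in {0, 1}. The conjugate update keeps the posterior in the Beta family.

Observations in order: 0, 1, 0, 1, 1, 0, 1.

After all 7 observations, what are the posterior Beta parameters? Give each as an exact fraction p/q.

alpha=13, beta=9

obs 1: x=0 → posterior Beta(9, 7)
obs 2: x=1 → posterior Beta(10, 7)
obs 3: x=0 → posterior Beta(10, 8)
obs 4: x=1 → posterior Beta(11, 8)
obs 5: x=1 → posterior Beta(12, 8)
obs 6: x=0 → posterior Beta(12, 9)
obs 7: x=1 → posterior Beta(13, 9)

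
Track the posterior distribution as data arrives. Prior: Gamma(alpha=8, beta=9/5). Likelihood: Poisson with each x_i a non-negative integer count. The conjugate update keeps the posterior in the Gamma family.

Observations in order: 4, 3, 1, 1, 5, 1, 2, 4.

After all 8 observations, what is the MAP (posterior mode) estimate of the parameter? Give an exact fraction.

20/7

obs 1: x=4 → posterior Gamma(12, 14/5)
obs 2: x=3 → posterior Gamma(15, 19/5)
obs 3: x=1 → posterior Gamma(16, 24/5)
obs 4: x=1 → posterior Gamma(17, 29/5)
obs 5: x=5 → posterior Gamma(22, 34/5)
obs 6: x=1 → posterior Gamma(23, 39/5)
obs 7: x=2 → posterior Gamma(25, 44/5)
obs 8: x=4 → posterior Gamma(29, 49/5)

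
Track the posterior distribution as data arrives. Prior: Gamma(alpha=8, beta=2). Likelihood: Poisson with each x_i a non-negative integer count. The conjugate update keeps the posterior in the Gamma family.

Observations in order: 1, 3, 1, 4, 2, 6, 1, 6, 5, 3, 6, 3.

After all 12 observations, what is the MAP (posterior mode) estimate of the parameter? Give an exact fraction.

24/7

obs 1: x=1 → posterior Gamma(9, 3)
obs 2: x=3 → posterior Gamma(12, 4)
obs 3: x=1 → posterior Gamma(13, 5)
obs 4: x=4 → posterior Gamma(17, 6)
obs 5: x=2 → posterior Gamma(19, 7)
obs 6: x=6 → posterior Gamma(25, 8)
obs 7: x=1 → posterior Gamma(26, 9)
obs 8: x=6 → posterior Gamma(32, 10)
obs 9: x=5 → posterior Gamma(37, 11)
obs 10: x=3 → posterior Gamma(40, 12)
obs 11: x=6 → posterior Gamma(46, 13)
obs 12: x=3 → posterior Gamma(49, 14)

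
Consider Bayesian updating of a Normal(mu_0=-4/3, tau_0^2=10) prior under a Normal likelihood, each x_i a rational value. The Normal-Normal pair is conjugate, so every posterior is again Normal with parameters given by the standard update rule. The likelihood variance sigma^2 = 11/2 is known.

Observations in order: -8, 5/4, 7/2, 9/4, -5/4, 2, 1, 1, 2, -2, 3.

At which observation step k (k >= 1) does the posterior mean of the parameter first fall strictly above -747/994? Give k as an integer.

k = 4

obs 1: x=-8 → posterior Normal(-524/93, 110/31)
obs 2: x=5/4 → posterior Normal(-449/153, 110/51)
obs 3: x=7/2 → posterior Normal(-239/213, 110/71)
obs 4: x=9/4 → posterior Normal(-8/21, 110/91)
obs 5: x=-5/4 → posterior Normal(-179/333, 110/111)
obs 6: x=2 → posterior Normal(-59/393, 110/131)
obs 7: x=1 → posterior Normal(1/453, 110/151)
obs 8: x=1 → posterior Normal(61/513, 110/171)
obs 9: x=2 → posterior Normal(181/573, 110/191)
obs 10: x=-2 → posterior Normal(61/633, 110/211)
obs 11: x=3 → posterior Normal(241/693, 10/21)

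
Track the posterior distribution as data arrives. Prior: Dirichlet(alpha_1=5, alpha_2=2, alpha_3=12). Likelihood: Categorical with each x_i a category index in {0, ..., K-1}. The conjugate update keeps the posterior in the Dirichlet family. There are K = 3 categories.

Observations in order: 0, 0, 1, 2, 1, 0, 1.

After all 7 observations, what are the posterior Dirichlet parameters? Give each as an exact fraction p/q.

alpha_1=8, alpha_2=5, alpha_3=13

obs 1: x=0 → posterior Dirichlet(6, 2, 12)
obs 2: x=0 → posterior Dirichlet(7, 2, 12)
obs 3: x=1 → posterior Dirichlet(7, 3, 12)
obs 4: x=2 → posterior Dirichlet(7, 3, 13)
obs 5: x=1 → posterior Dirichlet(7, 4, 13)
obs 6: x=0 → posterior Dirichlet(8, 4, 13)
obs 7: x=1 → posterior Dirichlet(8, 5, 13)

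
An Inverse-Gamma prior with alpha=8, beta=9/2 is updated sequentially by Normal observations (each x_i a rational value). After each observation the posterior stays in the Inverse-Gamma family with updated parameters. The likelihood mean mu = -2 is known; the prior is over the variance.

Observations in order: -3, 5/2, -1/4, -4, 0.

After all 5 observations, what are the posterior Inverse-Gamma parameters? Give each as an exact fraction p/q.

obs 1: x=-3 → posterior Inverse-Gamma(17/2, 5)
obs 2: x=5/2 → posterior Inverse-Gamma(9, 121/8)
obs 3: x=-1/4 → posterior Inverse-Gamma(19/2, 533/32)
obs 4: x=-4 → posterior Inverse-Gamma(10, 597/32)
obs 5: x=0 → posterior Inverse-Gamma(21/2, 661/32)

alpha=21/2, beta=661/32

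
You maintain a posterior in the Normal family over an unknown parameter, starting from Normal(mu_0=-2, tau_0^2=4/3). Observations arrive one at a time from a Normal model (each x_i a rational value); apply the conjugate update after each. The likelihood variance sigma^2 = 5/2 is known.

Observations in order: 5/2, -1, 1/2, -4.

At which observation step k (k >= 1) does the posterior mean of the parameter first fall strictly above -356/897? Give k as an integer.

k = 3

obs 1: x=5/2 → posterior Normal(-10/23, 20/23)
obs 2: x=-1 → posterior Normal(-18/31, 20/31)
obs 3: x=1/2 → posterior Normal(-14/39, 20/39)
obs 4: x=-4 → posterior Normal(-46/47, 20/47)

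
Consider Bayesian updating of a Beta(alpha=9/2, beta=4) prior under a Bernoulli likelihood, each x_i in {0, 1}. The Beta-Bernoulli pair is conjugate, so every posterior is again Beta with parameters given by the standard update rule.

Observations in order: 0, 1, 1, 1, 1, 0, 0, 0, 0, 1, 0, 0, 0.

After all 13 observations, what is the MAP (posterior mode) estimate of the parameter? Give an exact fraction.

obs 1: x=0 → posterior Beta(9/2, 5)
obs 2: x=1 → posterior Beta(11/2, 5)
obs 3: x=1 → posterior Beta(13/2, 5)
obs 4: x=1 → posterior Beta(15/2, 5)
obs 5: x=1 → posterior Beta(17/2, 5)
obs 6: x=0 → posterior Beta(17/2, 6)
obs 7: x=0 → posterior Beta(17/2, 7)
obs 8: x=0 → posterior Beta(17/2, 8)
obs 9: x=0 → posterior Beta(17/2, 9)
obs 10: x=1 → posterior Beta(19/2, 9)
obs 11: x=0 → posterior Beta(19/2, 10)
obs 12: x=0 → posterior Beta(19/2, 11)
obs 13: x=0 → posterior Beta(19/2, 12)

17/39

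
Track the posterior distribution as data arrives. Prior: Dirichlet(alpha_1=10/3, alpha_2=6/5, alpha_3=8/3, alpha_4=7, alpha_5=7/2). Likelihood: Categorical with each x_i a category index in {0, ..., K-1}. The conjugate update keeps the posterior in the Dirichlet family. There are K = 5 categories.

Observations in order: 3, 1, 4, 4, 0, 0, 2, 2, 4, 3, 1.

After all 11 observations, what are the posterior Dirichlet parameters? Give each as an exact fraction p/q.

obs 1: x=3 → posterior Dirichlet(10/3, 6/5, 8/3, 8, 7/2)
obs 2: x=1 → posterior Dirichlet(10/3, 11/5, 8/3, 8, 7/2)
obs 3: x=4 → posterior Dirichlet(10/3, 11/5, 8/3, 8, 9/2)
obs 4: x=4 → posterior Dirichlet(10/3, 11/5, 8/3, 8, 11/2)
obs 5: x=0 → posterior Dirichlet(13/3, 11/5, 8/3, 8, 11/2)
obs 6: x=0 → posterior Dirichlet(16/3, 11/5, 8/3, 8, 11/2)
obs 7: x=2 → posterior Dirichlet(16/3, 11/5, 11/3, 8, 11/2)
obs 8: x=2 → posterior Dirichlet(16/3, 11/5, 14/3, 8, 11/2)
obs 9: x=4 → posterior Dirichlet(16/3, 11/5, 14/3, 8, 13/2)
obs 10: x=3 → posterior Dirichlet(16/3, 11/5, 14/3, 9, 13/2)
obs 11: x=1 → posterior Dirichlet(16/3, 16/5, 14/3, 9, 13/2)

alpha_1=16/3, alpha_2=16/5, alpha_3=14/3, alpha_4=9, alpha_5=13/2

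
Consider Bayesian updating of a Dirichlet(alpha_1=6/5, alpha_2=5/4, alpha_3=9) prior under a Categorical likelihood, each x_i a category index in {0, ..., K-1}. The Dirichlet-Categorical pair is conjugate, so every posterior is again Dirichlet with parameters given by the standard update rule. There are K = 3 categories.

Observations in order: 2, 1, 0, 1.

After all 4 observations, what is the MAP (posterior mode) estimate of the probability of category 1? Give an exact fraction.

15/83

obs 1: x=2 → posterior Dirichlet(6/5, 5/4, 10)
obs 2: x=1 → posterior Dirichlet(6/5, 9/4, 10)
obs 3: x=0 → posterior Dirichlet(11/5, 9/4, 10)
obs 4: x=1 → posterior Dirichlet(11/5, 13/4, 10)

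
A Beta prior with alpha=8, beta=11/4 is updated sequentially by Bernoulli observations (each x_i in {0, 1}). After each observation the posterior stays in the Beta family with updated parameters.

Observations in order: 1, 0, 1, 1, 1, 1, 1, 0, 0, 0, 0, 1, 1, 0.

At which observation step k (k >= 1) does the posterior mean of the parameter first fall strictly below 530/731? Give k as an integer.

obs 1: x=1 → posterior Beta(9, 11/4)
obs 2: x=0 → posterior Beta(9, 15/4)
obs 3: x=1 → posterior Beta(10, 15/4)
obs 4: x=1 → posterior Beta(11, 15/4)
obs 5: x=1 → posterior Beta(12, 15/4)
obs 6: x=1 → posterior Beta(13, 15/4)
obs 7: x=1 → posterior Beta(14, 15/4)
obs 8: x=0 → posterior Beta(14, 19/4)
obs 9: x=0 → posterior Beta(14, 23/4)
obs 10: x=0 → posterior Beta(14, 27/4)
obs 11: x=0 → posterior Beta(14, 31/4)
obs 12: x=1 → posterior Beta(15, 31/4)
obs 13: x=1 → posterior Beta(16, 31/4)
obs 14: x=0 → posterior Beta(16, 35/4)

k = 2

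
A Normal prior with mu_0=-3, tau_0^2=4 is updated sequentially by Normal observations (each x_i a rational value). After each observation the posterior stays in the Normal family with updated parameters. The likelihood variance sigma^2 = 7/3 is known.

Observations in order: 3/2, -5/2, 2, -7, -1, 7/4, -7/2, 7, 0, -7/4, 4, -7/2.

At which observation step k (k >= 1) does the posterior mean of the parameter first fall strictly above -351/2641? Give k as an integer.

k = 11

obs 1: x=3/2 → posterior Normal(-3/19, 28/19)
obs 2: x=-5/2 → posterior Normal(-33/31, 28/31)
obs 3: x=2 → posterior Normal(-9/43, 28/43)
obs 4: x=-7 → posterior Normal(-93/55, 28/55)
obs 5: x=-1 → posterior Normal(-105/67, 28/67)
obs 6: x=7/4 → posterior Normal(-84/79, 28/79)
obs 7: x=-7/2 → posterior Normal(-18/13, 4/13)
obs 8: x=7 → posterior Normal(-42/103, 28/103)
obs 9: x=0 → posterior Normal(-42/115, 28/115)
obs 10: x=-7/4 → posterior Normal(-63/127, 28/127)
obs 11: x=4 → posterior Normal(-15/139, 28/139)
obs 12: x=-7/2 → posterior Normal(-57/151, 28/151)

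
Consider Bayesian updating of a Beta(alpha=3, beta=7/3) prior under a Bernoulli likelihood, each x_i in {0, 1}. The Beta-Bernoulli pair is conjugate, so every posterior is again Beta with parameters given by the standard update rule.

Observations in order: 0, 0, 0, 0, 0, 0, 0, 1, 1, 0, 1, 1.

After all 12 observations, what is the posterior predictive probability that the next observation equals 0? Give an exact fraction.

31/52

obs 1: x=0 → posterior Beta(3, 10/3)
obs 2: x=0 → posterior Beta(3, 13/3)
obs 3: x=0 → posterior Beta(3, 16/3)
obs 4: x=0 → posterior Beta(3, 19/3)
obs 5: x=0 → posterior Beta(3, 22/3)
obs 6: x=0 → posterior Beta(3, 25/3)
obs 7: x=0 → posterior Beta(3, 28/3)
obs 8: x=1 → posterior Beta(4, 28/3)
obs 9: x=1 → posterior Beta(5, 28/3)
obs 10: x=0 → posterior Beta(5, 31/3)
obs 11: x=1 → posterior Beta(6, 31/3)
obs 12: x=1 → posterior Beta(7, 31/3)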